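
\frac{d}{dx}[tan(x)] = cos(x)^(-2)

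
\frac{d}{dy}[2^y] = 2^y*log(2)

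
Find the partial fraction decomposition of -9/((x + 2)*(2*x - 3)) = -18/(7*(2*x - 3)) + 9/(7*(x + 2))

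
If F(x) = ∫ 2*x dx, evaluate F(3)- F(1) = 8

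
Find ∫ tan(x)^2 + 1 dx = tan(x) + C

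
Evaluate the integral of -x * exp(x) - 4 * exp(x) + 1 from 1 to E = (-3 - E)*(-1 + exp(E)) - 4 + 4*E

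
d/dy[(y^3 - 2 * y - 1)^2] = 6*y^5 - 16*y^3 - 6*y^2 + 8*y + 4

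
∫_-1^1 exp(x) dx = E - exp(-1)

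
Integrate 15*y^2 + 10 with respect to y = 5*y^3 + 10*y + C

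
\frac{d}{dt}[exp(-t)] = -exp(-t)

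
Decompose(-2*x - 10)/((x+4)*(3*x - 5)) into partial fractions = -40/(17*(3*x - 5)) + 2/(17*(x + 4))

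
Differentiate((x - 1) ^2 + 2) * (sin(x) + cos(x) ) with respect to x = sqrt(2)*x^2*cos(x + pi/4) + 4*x*sin(x) - 5*sin(x) + cos(x)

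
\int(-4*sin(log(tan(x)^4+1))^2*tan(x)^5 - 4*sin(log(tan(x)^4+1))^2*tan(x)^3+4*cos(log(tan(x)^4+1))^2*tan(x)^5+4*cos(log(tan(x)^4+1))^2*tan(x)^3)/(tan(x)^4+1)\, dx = sin(2*log(tan(x)^4 + 1))/2 + C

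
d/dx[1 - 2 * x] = -2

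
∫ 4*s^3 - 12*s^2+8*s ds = s^4 - 4*s^3 + 4*s^2 + C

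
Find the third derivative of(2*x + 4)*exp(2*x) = 16*x*exp(2*x) + 56*exp(2*x)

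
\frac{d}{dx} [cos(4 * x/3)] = -4*sin(4*x/3)/3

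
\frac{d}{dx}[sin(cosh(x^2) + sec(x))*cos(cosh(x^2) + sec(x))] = 2*(2*x*sinh(x^2) + sin(x)/cos(x)^2)*sin(cosh(x^2) + pi/4 + 1/cos(x))*cos(cosh(x^2) + pi/4 + 1/cos(x))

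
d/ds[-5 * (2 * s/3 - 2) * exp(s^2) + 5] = -20*s^2*exp(s^2)/3 + 20*s*exp(s^2) - 10*exp(s^2)/3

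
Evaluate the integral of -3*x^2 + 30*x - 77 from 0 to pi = -125 - 2*pi + (5 - pi)^3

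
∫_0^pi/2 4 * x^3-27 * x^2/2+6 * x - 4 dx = (-2 + pi/4)*(-pi^2/4 + pi + pi^3/4)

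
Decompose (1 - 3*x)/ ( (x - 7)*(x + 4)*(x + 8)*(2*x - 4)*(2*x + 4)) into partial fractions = 1/(576*(x + 8)) - 13/(2112*(x + 4)) + 7/(1728*(x + 2)) + 1/(960*(x - 2)) - 1/(1485*(x - 7))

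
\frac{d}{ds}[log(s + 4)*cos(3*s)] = (-3*s*log(s + 4)*sin(3*s) - 12*log(s + 4)*sin(3*s) + cos(3*s))/(s + 4)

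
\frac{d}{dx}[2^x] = 2^x*log(2)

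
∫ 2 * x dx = x^2 + C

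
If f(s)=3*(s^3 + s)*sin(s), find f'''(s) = -3*s^3*cos(s) - 27*s^2*sin(s) + 51*s*cos(s) + 9*sin(s)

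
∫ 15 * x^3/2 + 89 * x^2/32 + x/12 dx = 15*x^4/8 + 89*x^3/96 + x^2/24 + C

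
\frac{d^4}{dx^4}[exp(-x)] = exp(-x)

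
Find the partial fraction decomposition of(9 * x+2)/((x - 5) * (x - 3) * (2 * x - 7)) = -134/(3*(2*x - 7)) + 29/(2*(x - 3)) + 47/(6*(x - 5))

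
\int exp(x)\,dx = exp(x) + C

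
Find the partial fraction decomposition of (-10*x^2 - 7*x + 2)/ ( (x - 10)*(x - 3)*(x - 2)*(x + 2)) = 1/(10*(x + 2)) - 13/(8*(x - 2)) + 109/(35*(x - 3)) - 89/(56*(x - 10))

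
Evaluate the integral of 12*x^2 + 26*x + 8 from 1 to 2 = 75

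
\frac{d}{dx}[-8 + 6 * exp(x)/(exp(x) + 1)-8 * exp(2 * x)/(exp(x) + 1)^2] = (-10*exp(2*x) + 6*exp(x))/(exp(3*x) + 3*exp(2*x) + 3*exp(x) + 1)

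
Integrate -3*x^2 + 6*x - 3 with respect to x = -x^3 + 3*x^2 - 3*x + C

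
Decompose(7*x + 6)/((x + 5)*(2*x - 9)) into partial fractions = 75/(19*(2*x - 9)) + 29/(19*(x + 5))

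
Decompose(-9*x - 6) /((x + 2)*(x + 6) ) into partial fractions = -12/(x + 6) + 3/(x + 2)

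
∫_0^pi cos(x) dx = 0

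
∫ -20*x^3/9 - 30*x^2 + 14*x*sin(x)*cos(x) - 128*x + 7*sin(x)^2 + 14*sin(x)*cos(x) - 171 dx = x^2 + 9*x + (7*x + 7)*sin(x)^2 - 5*(x^2 + 9*x + 18)^2/9 + C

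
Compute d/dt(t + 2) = 1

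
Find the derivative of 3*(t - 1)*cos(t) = -3*t*sin(t) + 3*sin(t) + 3*cos(t)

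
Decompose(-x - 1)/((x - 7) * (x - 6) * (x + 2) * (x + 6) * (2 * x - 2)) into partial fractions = 5/(8736*(x + 6)) - 1/(1728*(x + 2)) - 1/(630*(x - 1)) + 7/(960*(x - 6)) - 2/(351*(x - 7))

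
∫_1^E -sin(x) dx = cos(E) - cos(1)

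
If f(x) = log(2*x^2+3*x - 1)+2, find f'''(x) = (32*x^3 + 72*x^2 + 156*x + 90)/(8*x^6 + 36*x^5 + 42*x^4 - 9*x^3 - 21*x^2 + 9*x - 1)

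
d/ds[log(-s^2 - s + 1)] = (2*s + 1)/(s^2 + s - 1)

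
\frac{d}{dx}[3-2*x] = -2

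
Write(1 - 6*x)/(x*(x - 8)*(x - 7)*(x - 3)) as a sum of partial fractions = -17/(60*(x - 3)) + 41/(28*(x - 7)) - 47/(40*(x - 8)) - 1/(168*x)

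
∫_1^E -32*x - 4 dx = -16*exp(2) - 4*E + 20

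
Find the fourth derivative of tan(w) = 24*tan(w)^5 + 40*tan(w)^3 + 16*tan(w)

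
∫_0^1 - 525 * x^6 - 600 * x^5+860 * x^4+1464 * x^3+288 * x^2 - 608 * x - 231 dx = -76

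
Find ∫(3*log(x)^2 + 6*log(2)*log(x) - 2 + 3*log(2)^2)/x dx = (log(2*x)^2 - 2)*log(2*x) + C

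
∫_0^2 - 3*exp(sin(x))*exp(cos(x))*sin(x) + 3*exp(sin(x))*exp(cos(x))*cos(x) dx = -3*E + 3*exp(cos(2) + sin(2))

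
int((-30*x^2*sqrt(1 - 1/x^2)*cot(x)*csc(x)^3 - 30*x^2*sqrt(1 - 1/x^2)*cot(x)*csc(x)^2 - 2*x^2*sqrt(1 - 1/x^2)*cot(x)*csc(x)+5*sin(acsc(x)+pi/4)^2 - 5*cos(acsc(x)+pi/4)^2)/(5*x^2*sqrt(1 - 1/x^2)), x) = 2/(5*sin(x)) + 3/sin(x)^2 + 2/sin(x)^3 - 1/x^2 + C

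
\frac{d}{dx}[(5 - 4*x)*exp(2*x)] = -8*x*exp(2*x) + 6*exp(2*x)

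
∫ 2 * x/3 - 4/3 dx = x^2/3 - 4*x/3 + C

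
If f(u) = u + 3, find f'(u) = 1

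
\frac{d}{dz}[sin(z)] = cos(z)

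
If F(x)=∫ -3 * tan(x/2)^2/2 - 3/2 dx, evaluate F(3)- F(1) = -3*tan(3/2) + 3*tan(1/2)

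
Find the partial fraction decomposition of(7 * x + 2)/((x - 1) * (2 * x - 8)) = -3/(2*(x - 1)) + 5/(x - 4)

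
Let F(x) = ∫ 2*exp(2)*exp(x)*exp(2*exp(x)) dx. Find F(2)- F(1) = -exp(2 + 2*E) + exp(2 + 2*exp(2))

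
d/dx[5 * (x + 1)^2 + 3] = 10*x + 10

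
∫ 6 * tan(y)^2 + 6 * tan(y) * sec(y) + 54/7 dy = 12*y/7 + 6*tan(y) + 6/cos(y) + C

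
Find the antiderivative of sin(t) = -cos(t) + C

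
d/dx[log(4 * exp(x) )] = 1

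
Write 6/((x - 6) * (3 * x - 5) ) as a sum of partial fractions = -18/(13*(3*x - 5)) + 6/(13*(x - 6))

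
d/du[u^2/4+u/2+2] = u/2 + 1/2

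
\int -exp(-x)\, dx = exp(-x) + C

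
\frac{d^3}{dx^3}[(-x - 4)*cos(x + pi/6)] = -x*sin(x + pi/6) - 4*sin(x + pi/6) + 3*cos(x + pi/6)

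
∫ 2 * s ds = s^2 + C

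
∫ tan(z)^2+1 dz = tan(z) + C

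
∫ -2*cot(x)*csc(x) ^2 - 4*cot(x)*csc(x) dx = (csc(x) + 2)^2 + C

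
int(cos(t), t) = sin(t) + C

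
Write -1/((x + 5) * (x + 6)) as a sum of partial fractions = 1/(x + 6) - 1/(x + 5)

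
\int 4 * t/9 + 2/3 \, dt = 2*t^2/9 + 2*t/3 + C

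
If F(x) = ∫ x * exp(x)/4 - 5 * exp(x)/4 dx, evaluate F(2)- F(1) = -exp(2) + 5*E/4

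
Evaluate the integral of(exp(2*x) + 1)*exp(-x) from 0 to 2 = -exp(-2) + exp(2)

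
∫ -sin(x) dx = cos(x) + C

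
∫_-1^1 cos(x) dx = 2*sin(1)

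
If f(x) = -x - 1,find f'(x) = -1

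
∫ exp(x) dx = exp(x) + C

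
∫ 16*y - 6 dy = 8*y^2 - 6*y + C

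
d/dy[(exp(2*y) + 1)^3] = 6*exp(6*y) + 12*exp(4*y) + 6*exp(2*y)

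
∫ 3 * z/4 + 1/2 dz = 3*z^2/8 + z/2 + C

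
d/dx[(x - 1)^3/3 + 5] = x^2 - 2*x + 1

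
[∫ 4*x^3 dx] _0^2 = 16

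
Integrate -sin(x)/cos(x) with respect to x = log(6*cos(x)) + C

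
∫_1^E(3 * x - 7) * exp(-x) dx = -exp(-1) + (4 - 3*E)*exp(-E)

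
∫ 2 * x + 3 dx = x^2 + 3*x + C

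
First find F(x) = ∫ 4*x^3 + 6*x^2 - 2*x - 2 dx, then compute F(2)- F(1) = 24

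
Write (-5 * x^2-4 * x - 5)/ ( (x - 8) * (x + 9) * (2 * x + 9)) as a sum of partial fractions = 353/(225*(2*x + 9)) - 22/(9*(x + 9)) - 21/(25*(x - 8))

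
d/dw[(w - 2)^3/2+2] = 3*w^2/2 - 6*w + 6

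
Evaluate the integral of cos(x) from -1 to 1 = 2*sin(1)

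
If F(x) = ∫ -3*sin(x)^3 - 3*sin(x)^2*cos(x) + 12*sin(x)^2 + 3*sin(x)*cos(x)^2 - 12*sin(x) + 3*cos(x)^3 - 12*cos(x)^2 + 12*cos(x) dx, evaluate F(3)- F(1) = (-2 + cos(3) + sin(3))^3 - (-2 + cos(1) + sin(1))^3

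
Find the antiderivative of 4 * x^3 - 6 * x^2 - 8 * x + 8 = x^4 - 2*x^3 - 4*x^2 + 8*x + C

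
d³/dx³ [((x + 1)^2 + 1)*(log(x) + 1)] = (2*x^2 - 2*x + 4)/x^3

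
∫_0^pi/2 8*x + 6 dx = -2 + (-pi - 2)*(-pi - 1)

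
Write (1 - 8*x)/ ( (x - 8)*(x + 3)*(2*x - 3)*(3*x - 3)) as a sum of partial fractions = 88/(351*(2*x - 3)) - 25/(1188*(x + 3)) - 1/(12*(x - 1)) - 3/(143*(x - 8))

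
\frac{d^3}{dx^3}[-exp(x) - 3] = -exp(x)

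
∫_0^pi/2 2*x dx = pi^2/4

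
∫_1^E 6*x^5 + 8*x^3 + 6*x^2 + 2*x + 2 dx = -9 + (1 + E + exp(3))^2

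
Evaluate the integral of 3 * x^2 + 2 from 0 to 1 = 3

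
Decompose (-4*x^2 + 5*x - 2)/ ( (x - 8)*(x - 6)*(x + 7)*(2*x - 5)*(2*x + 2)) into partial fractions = -116/(10241*(2*x - 5)) - 233/(44460*(x + 7)) + 11/(5292*(x + 1)) + 29/(637*(x - 6)) - 109/(2970*(x - 8))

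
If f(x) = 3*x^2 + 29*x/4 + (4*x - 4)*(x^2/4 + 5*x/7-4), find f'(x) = 3*x^2 + 68*x/7 - 325/28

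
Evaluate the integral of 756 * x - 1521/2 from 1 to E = -9*E/2 + 9/2 + 42*(3 - 3*E)^2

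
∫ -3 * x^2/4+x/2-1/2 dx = -x^3/4 + x^2/4 - x/2 + C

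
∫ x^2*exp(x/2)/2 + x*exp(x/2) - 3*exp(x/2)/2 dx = (x - 1)^2*exp(x/2) + C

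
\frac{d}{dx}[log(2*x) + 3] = 1/x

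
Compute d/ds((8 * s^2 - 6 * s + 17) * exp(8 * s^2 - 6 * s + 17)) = 128*s^3*exp(8*s^2 - 6*s + 17) - 144*s^2*exp(8*s^2 - 6*s + 17) + 324*s*exp(8*s^2 - 6*s + 17) - 108*exp(8*s^2 - 6*s + 17)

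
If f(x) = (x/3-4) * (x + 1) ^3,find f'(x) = 4*x^3/3 - 9*x^2 - 22*x - 35/3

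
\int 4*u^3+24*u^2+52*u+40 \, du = u^4 + 8*u^3 + 26*u^2 + 40*u + C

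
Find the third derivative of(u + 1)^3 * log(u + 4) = (6*u^3*log(u + 4) + 11*u^3 + 72*u^2*log(u + 4) + 114*u^2 + 288*u*log(u + 4) + 357*u + 384*log(u + 4) + 254)/(u^3 + 12*u^2 + 48*u + 64)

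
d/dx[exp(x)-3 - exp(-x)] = (exp(2*x) + 1)*exp(-x)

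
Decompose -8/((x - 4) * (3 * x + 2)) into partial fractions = 12/(7*(3*x + 2)) - 4/(7*(x - 4))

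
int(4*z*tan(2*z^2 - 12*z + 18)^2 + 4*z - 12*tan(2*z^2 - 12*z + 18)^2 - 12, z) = tan(2*(z - 3)^2) + C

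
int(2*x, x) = x^2 + C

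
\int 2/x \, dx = 2*log(3*x) + C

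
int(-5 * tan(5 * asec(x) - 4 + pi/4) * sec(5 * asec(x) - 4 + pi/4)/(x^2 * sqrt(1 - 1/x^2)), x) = -sec(5*asec(x) - 4 + pi/4) + C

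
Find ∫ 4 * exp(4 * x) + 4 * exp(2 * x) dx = (exp(2*x) + 1)^2 + C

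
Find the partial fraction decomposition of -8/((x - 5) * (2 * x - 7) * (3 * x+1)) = -9/(46*(3*x + 1)) + 32/(69*(2*x - 7)) - 1/(6*(x - 5))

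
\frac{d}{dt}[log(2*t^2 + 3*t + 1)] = (4*t + 3)/(2*t^2 + 3*t + 1)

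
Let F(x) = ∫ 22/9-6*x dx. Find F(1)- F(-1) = 44/9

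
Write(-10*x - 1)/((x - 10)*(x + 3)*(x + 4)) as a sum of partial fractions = 39/(14*(x + 4)) - 29/(13*(x + 3)) - 101/(182*(x - 10))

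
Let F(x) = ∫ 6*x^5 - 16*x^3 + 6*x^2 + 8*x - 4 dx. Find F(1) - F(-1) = -4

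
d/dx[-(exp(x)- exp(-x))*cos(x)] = -sqrt(2)*(exp(2*x)*cos(x + pi/4) + sin(x + pi/4))*exp(-x)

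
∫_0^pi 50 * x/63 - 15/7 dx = (-2 + 5*pi/21)*(5 + 5*pi/3) + 10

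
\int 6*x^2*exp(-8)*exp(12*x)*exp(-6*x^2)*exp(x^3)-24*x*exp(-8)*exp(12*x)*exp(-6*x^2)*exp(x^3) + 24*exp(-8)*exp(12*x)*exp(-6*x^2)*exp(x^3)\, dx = 2*exp((x - 2)^3) + C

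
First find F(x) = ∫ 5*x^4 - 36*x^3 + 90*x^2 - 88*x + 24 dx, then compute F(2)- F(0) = 0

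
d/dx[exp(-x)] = -exp(-x)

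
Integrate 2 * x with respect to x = x^2 + C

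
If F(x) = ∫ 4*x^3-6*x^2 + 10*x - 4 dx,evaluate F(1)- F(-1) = -12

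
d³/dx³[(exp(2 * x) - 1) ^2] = 64*exp(4*x) - 16*exp(2*x)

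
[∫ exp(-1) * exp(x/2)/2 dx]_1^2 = 1 - exp(-1/2)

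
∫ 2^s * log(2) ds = 2^s + C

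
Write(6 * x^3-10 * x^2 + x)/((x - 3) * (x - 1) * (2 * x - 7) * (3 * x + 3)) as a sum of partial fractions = 1106/(135*(2*x - 7)) + 17/(216*(x + 1)) - 1/(20*(x - 1)) - 25/(8*(x - 3))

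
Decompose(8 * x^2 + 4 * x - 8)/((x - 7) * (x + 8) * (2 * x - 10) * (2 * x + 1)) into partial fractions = -32/(2475*(2*x + 1)) - 236/(2925*(x + 8)) - 53/(143*(x - 5)) + 103/(225*(x - 7))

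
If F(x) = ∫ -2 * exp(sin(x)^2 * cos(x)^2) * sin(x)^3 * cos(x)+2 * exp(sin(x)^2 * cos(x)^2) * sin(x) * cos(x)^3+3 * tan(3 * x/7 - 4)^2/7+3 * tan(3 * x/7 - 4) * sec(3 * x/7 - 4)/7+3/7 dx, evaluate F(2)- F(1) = -exp(1/8 - cos(4)/8) + sec(22/7) - tan(22/7) + tan(25/7) - sec(25/7) + exp((1 - cos(8))/8)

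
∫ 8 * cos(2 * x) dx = 4*sin(2*x) + C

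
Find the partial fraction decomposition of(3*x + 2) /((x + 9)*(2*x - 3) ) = 13/(21*(2*x - 3)) + 25/(21*(x + 9))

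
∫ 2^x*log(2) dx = 2^x + C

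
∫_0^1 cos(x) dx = sin(1)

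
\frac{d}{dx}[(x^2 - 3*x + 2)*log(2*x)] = (2*x^2*log(x) + x^2 + 2*x^2*log(2) - 3*x*log(x) - 3*x - 3*x*log(2) + 2)/x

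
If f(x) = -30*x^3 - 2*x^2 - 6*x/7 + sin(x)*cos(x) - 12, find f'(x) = -90*x^2 - 4*x + cos(2*x) - 6/7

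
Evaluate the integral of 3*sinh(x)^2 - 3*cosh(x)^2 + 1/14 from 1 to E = 41/14 - 41*E/14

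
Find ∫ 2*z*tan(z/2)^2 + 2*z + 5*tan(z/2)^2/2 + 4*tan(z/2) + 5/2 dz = (4*z + 5)*tan(z/2) + C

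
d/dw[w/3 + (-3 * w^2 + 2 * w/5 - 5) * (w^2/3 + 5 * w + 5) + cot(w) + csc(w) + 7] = -4*w^3 - 223*w^2/5 - 88*w/3 - cot(w)^2 - cot(w)*csc(w) - 71/3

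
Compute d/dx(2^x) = 2^x*log(2)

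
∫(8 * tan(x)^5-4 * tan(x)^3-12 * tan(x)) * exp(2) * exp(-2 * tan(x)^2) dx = 2*(1 - tan(x)^2)*exp(2 - 2*tan(x)^2) + C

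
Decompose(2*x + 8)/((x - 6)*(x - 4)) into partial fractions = -8/(x - 4) + 10/(x - 6)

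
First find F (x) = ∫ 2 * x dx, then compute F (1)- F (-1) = 0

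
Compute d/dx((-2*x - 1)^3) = -24*x^2 - 24*x - 6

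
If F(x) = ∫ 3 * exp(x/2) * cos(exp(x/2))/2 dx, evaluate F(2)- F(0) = -3*sin(1) + 3*sin(E)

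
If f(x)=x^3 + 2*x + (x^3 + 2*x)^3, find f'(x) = 9*x^8 + 42*x^6 + 60*x^4 + 27*x^2 + 2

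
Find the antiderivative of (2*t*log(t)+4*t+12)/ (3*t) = 2*(t + 6)*(log(t) + 1)/3 + C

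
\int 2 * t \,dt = t^2 + C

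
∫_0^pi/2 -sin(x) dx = -1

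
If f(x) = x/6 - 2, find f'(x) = 1/6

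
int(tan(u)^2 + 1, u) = tan(u) + C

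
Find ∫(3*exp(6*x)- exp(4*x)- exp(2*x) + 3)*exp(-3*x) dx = -2*sinh(x) + 2*sinh(3*x) + C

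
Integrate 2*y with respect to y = y^2 + C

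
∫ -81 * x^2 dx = -27*x^3 + C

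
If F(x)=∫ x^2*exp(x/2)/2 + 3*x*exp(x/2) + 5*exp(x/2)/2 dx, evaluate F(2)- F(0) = -1 + 9*E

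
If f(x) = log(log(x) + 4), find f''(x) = (-log(x) - 5)/(x^2*log(x)^2 + 8*x^2*log(x) + 16*x^2)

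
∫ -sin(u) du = cos(u) + C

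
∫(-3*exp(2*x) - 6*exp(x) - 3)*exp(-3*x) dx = (exp(x) + 1)^3*exp(-3*x) + C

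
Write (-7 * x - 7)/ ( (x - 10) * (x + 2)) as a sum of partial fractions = -7/(12*(x + 2)) - 77/(12*(x - 10))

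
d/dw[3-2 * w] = -2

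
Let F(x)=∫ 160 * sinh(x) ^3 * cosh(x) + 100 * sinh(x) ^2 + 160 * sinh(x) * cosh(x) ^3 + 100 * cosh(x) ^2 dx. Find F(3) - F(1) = -10*cosh(4) - 50*sinh(2) + 50*sinh(6) + 10*cosh(12)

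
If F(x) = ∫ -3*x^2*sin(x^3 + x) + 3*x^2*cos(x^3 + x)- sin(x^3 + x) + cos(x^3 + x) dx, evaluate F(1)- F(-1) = 2*sin(2)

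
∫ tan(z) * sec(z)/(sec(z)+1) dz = log(sec(z) + 1) + C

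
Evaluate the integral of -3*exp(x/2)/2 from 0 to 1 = 3 - 3*exp(1/2)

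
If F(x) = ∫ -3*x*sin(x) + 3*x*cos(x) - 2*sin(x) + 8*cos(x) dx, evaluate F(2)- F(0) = -5 + 11*cos(2) + 11*sin(2)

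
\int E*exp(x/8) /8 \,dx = exp(x/8 + 1) + C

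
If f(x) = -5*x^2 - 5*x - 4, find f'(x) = -10*x - 5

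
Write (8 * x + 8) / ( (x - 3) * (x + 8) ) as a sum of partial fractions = 56/(11*(x + 8)) + 32/(11*(x - 3))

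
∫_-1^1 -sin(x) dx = 0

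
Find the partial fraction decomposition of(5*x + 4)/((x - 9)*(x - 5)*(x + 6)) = -26/(165*(x + 6)) - 29/(44*(x - 5)) + 49/(60*(x - 9))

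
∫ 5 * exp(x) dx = 5*exp(x) + C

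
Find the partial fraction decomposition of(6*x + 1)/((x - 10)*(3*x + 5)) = 27/(35*(3*x + 5)) + 61/(35*(x - 10))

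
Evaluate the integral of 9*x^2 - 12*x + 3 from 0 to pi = 3*pi*(-1 + pi)^2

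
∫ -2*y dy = -y^2 + C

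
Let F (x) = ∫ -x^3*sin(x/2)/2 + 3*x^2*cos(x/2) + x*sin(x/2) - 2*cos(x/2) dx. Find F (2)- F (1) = cos(1/2) + 4*cos(1)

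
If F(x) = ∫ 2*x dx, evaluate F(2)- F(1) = 3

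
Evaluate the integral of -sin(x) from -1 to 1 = 0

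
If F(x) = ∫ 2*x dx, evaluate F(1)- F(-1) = 0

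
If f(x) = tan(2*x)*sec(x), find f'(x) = (sin(x)*tan(2*x)/cos(x) + 2/cos(2*x)^2)/cos(x)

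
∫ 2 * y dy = y^2 + C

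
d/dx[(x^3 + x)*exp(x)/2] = x^3*exp(x)/2 + 3*x^2*exp(x)/2 + x*exp(x)/2 + exp(x)/2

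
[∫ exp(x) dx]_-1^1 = E - exp(-1)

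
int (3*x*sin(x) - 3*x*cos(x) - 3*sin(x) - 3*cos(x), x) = -3*sqrt(2)*x*sin(x + pi/4) + C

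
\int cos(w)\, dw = sin(w) + C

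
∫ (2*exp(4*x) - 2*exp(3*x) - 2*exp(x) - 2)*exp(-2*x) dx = (-(1 - exp(x))*exp(x) - 1)^2*exp(-2*x) + C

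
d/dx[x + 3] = 1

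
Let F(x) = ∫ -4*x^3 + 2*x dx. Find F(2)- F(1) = -12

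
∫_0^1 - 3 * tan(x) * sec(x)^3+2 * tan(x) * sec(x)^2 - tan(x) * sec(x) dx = -sec(1)^3 - sec(1) + 1 + sec(1)^2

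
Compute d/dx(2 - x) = -1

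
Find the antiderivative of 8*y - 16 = 4*y^2 - 16*y + C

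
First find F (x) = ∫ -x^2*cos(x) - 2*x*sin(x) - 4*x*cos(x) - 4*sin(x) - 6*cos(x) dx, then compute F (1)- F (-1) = -14*sin(1)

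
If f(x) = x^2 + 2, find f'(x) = 2*x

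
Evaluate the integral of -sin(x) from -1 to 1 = 0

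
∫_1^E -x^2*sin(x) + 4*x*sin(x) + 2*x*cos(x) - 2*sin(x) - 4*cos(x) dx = cos(1) + (-2 + (-2 + E)^2)*cos(E)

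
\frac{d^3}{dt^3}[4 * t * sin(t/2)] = -t*cos(t/2)/2 - 3*sin(t/2)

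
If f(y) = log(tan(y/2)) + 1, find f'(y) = 1/sin(y)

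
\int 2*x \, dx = x^2 + C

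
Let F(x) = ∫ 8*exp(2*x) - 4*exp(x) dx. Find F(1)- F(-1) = -(-1 + 2*exp(-1))^2 + (-1 + 2*E)^2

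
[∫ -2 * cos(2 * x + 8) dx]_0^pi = 0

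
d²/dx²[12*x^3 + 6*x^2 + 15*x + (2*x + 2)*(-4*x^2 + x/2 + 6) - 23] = 24*x - 2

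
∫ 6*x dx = 3*x^2 + C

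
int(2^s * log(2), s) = 2^s + C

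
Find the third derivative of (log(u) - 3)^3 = (6*log(u)^2 - 54*log(u) + 114)/u^3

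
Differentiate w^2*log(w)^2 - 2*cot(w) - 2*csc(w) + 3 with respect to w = 2*w*log(w)^2 + 2*w*log(w) + 2*cos(w)/sin(w)^2 + 2/sin(w)^2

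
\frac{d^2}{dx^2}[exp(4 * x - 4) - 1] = 16*exp(4*x - 4)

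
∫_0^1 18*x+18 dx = 27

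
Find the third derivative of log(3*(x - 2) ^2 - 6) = (4*x^3 - 24*x^2 + 72*x - 80)/(x^6 - 12*x^5 + 54*x^4 - 112*x^3 + 108*x^2 - 48*x + 8)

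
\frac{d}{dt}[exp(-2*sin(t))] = -2*exp(-2*sin(t))*cos(t)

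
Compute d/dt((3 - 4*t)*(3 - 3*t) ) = 24*t - 21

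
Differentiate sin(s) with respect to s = cos(s)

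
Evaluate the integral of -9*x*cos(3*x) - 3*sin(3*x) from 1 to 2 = 3*sin(3) - 6*sin(6)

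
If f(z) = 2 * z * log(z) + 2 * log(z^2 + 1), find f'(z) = (2*z^2*log(z) + 2*z^2 + 4*z + 2*log(z) + 2)/(z^2 + 1)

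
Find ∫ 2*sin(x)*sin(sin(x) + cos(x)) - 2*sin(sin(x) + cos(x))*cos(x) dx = 2*cos(sqrt(2)*sin(x + pi/4)) + C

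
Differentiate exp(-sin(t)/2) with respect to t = -exp(-sin(t)/2)*cos(t)/2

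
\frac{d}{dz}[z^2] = 2*z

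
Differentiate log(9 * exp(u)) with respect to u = 1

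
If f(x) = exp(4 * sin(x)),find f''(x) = 4*(-sin(x) + 4*cos(x)^2)*exp(4*sin(x))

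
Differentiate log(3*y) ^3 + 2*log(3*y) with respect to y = (3*log(y)^2 + 6*log(3)*log(y) + 2 + 3*log(3)^2)/y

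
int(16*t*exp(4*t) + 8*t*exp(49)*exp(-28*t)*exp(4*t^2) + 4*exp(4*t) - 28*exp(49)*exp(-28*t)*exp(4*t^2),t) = 4*t*exp(4*t) + exp((2*t - 7)^2) + C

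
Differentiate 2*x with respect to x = 2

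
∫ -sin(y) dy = cos(y) + C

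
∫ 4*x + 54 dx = 2*x^2 + 54*x + C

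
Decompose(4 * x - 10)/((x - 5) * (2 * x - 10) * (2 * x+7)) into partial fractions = -48/(289*(2*x + 7)) + 24/(289*(x - 5)) + 5/(17*(x - 5)^2)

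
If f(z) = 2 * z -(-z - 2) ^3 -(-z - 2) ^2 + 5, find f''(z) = 6*z + 10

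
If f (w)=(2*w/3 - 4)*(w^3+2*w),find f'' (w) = 8*w^2 - 24*w + 8/3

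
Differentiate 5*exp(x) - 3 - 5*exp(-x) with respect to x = (5*exp(2*x) + 5)*exp(-x)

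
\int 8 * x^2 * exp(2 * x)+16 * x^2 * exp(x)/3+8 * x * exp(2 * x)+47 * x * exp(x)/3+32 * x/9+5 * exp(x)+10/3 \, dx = x*(4*x*(3*exp(x) + 2)^2 + 45*exp(x) + 30)/9 + C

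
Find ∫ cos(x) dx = sin(x) + C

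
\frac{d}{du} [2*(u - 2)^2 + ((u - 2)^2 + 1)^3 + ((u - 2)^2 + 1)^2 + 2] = 6*u^5 - 60*u^4 + 256*u^3 - 576*u^2 + 686*u - 348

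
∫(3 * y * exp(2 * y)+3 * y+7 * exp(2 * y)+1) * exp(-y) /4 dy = (3*y + 4)*sinh(y)/2 + C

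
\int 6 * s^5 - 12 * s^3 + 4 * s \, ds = s^6 - 3*s^4 + 2*s^2 + C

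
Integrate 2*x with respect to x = x^2 + C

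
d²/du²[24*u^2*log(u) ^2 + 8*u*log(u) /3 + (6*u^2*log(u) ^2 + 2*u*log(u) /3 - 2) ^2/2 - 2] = (1944*u^3*log(u)^4 + 4536*u^3*log(u)^3 + 1944*u^3*log(u)^2 + 216*u^2*log(u)^3 + 540*u^2*log(u)^2 + 216*u^2*log(u) + 220*u*log(u)^2 + 660*u*log(u) + 220*u + 12)/(9*u)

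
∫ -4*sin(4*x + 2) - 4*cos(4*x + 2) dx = -sin(4*x + 2) + cos(4*x + 2) + C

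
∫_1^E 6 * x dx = -3 + 3*exp(2)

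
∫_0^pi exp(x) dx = -1 + exp(pi)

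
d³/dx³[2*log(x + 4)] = 4/(x^3 + 12*x^2 + 48*x + 64)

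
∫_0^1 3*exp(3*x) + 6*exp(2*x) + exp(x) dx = -6 - 2*E + (1 + E)^3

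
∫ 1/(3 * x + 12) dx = log(x + 4)/3 + C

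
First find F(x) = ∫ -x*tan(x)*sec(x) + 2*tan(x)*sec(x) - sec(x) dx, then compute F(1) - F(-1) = -2*sec(1)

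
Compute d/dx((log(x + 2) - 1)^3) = (3*log(x + 2)^2 - 6*log(x + 2) + 3)/(x + 2)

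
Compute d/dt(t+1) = 1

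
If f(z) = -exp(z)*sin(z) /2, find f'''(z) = -sqrt(2)*exp(z)*cos(z + pi/4)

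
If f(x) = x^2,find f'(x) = 2*x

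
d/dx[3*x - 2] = 3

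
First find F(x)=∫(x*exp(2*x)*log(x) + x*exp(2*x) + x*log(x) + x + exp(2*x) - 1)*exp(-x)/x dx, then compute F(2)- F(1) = -E + exp(-1) + (-exp(-2) + exp(2))*(log(2) + 1)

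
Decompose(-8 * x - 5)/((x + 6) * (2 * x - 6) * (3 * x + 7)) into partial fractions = -123/(352*(3*x + 7)) + 43/(198*(x + 6)) - 29/(288*(x - 3))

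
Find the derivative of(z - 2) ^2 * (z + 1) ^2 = 4*z^3 - 6*z^2 - 6*z + 4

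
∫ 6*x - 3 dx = 3*x^2 - 3*x + C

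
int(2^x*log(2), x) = 2^x + C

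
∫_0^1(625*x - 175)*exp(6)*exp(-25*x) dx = -6*exp(6) - 19*exp(-19)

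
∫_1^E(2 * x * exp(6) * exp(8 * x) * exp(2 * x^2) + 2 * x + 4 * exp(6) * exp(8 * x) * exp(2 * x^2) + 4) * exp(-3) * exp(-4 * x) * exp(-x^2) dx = -exp(8) - exp(1 - (2 + E)^2) + exp(-8) + exp(-1 + (2 + E)^2)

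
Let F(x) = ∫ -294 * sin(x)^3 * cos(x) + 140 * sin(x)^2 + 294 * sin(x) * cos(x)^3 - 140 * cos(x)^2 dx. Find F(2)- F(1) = 147*cos(4)/8 - 147*cos(8)/8 - 70*sin(4) + 70*sin(2)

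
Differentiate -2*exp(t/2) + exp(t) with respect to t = -exp(t/2) + exp(t)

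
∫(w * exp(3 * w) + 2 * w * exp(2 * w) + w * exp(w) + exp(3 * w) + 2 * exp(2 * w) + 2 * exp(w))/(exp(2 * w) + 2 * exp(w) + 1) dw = ((w*exp(w) + 1)*(exp(w) + 1) + exp(w))/(exp(w) + 1) + C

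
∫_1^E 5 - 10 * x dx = (2 - E)*(5 + 5*E) - 10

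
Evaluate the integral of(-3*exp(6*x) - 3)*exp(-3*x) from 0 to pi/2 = -exp(3*pi/2) + exp(-3*pi/2)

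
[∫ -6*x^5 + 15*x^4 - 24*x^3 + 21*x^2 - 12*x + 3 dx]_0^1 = 0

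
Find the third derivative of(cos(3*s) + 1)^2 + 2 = 54*sin(3*s) + 108*sin(6*s)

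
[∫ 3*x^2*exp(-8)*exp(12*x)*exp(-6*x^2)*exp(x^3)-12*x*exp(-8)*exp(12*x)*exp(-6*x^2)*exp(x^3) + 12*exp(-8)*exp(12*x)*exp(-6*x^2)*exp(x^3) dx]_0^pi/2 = -exp(-8) + exp((-2 + pi/2)^3)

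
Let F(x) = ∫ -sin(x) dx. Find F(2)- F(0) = -1 + cos(2)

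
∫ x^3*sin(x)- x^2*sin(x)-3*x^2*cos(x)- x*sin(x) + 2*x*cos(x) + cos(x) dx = x*(-x^2 + x + 1)*cos(x) + C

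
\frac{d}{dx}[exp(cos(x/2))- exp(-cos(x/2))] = -(exp(cos(x/2)) + exp(-cos(x/2)))*sin(x/2)/2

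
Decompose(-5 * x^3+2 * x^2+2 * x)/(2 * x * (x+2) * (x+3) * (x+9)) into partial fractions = -421/(84*(x + 9)) + 49/(12*(x + 3)) - 11/(7*(x + 2))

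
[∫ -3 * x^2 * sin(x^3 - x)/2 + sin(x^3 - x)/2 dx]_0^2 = -1/2 + cos(6)/2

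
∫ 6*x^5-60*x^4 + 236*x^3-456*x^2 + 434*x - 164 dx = x^6 - 12*x^5 + 59*x^4 - 152*x^3 + 217*x^2 - 164*x + C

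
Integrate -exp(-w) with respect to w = exp(-w) + C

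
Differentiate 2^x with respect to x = 2^x*log(2)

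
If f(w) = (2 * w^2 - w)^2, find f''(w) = 48*w^2 - 24*w + 2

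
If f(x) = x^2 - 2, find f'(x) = 2*x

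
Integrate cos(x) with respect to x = sin(x) + C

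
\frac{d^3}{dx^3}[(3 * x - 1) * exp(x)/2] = 3*x*exp(x)/2 + 4*exp(x)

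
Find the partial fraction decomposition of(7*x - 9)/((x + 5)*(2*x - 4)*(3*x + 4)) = 3/(4*(3*x + 4)) - 2/(7*(x + 5)) + 1/(28*(x - 2))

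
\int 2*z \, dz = z^2 + C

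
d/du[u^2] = 2*u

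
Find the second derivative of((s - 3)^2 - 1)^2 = 12*s^2 - 72*s + 104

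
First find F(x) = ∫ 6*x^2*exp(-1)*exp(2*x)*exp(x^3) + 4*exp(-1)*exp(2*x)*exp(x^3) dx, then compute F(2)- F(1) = -2*exp(2) + 2*exp(11)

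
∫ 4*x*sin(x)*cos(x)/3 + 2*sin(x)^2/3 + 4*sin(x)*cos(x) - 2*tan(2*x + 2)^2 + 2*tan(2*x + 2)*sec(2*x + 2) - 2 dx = (2*x/3 + 2)*sin(x)^2 - tan(2*x + 2) + sec(2*x + 2) + C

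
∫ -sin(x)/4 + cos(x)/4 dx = sqrt(2)*sin(x + pi/4)/4 + C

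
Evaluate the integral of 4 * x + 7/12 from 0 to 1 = 31/12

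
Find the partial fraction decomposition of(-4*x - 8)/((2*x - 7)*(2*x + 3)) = 1/(5*(2*x + 3)) - 11/(5*(2*x - 7))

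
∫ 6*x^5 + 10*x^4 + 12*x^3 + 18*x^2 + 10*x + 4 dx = x^6 + 2*x^5 + 3*x^4 + 6*x^3 + 5*x^2 + 4*x + C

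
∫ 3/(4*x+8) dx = 3*log(x + 2)/4 + C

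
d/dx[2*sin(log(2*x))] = 2*cos(log(x) + log(2))/x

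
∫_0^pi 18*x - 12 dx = -4 + (-2 + 3*pi)^2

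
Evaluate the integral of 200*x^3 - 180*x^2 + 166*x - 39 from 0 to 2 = 574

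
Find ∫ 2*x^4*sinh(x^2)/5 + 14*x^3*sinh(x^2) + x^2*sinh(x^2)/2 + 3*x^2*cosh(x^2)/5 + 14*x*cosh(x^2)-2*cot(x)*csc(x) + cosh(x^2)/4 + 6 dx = x*(4*x^2 + 140*x + 5)*cosh(x^2)/20 + 6*x + 2*csc(x) + C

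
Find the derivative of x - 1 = 1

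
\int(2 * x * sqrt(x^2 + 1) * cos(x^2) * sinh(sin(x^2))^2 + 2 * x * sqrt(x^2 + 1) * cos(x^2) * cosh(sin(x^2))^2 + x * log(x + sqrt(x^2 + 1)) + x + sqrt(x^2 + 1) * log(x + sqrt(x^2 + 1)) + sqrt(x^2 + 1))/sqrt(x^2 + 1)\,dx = (x + sqrt(x^2 + 1))*log(x + sqrt(x^2 + 1)) + sinh(2*sin(x^2))/2 + C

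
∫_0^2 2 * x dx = 4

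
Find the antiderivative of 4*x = 2*x^2 + C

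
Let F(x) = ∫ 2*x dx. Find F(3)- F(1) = 8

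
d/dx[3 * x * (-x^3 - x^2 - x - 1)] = -12*x^3 - 9*x^2 - 6*x - 3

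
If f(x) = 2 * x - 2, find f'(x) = 2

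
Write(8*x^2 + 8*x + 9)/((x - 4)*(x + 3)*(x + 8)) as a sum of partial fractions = 457/(60*(x + 8)) - 57/(35*(x + 3)) + 169/(84*(x - 4))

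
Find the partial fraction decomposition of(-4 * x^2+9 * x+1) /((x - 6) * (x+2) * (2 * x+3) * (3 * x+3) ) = -172/(45*(2*x + 3)) + 11/(8*(x + 2)) + 4/(7*(x + 1)) - 89/(2520*(x - 6))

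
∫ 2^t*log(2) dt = 2^t + C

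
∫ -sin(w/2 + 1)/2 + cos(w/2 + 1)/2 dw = sqrt(2)*sin(w/2 + pi/4 + 1) + C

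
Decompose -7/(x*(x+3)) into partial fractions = 7/(3*(x + 3)) - 7/(3*x)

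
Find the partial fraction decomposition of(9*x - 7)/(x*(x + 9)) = 88/(9*(x + 9)) - 7/(9*x)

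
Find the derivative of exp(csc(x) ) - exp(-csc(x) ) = -(exp(2/sin(x)) + 1)*exp(-csc(x))*cos(x)/sin(x)^2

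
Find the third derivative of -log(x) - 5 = -2/x^3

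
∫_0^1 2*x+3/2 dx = 5/2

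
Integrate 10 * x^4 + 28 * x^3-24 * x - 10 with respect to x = 2*x^5 + 7*x^4 - 12*x^2 - 10*x + C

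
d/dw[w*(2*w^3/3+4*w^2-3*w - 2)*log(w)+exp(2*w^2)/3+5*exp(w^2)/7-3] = 8*w^3*log(w)/3 + 2*w^3/3 + 12*w^2*log(w) + 4*w^2 + 4*w*exp(2*w^2)/3 + 10*w*exp(w^2)/7 - 6*w*log(w) - 3*w - 2*log(w) - 2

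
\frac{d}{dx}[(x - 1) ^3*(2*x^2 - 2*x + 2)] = 10*x^4 - 32*x^3 + 42*x^2 - 28*x + 8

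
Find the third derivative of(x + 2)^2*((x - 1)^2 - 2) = 24*x + 12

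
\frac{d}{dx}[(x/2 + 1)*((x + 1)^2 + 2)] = 3*x^2/2 + 4*x + 7/2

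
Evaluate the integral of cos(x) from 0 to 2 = sin(2)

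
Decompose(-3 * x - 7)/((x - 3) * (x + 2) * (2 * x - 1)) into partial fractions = 34/(25*(2*x - 1)) - 1/(25*(x + 2)) - 16/(25*(x - 3))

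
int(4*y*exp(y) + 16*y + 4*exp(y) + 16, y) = 4*y*(2*y + exp(y) + 4) + C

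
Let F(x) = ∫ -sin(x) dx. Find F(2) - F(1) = -cos(1) + cos(2)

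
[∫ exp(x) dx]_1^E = -E + exp(E)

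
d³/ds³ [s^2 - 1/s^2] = 24/s^5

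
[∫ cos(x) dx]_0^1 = sin(1)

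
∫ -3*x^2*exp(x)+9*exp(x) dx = 3*(-x^2 + 2*x + 1)*exp(x) + C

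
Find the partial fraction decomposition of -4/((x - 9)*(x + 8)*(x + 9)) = -2/(9*(x + 9)) + 4/(17*(x + 8)) - 2/(153*(x - 9))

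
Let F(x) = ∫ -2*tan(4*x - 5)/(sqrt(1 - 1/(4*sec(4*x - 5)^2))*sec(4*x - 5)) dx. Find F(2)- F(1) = acsc(2*sec(3)) - acsc(2*sec(1))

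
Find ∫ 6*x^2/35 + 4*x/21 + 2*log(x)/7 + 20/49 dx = 2*x*(21*x^2 + 35*x + 105*log(x) + 45)/735 + C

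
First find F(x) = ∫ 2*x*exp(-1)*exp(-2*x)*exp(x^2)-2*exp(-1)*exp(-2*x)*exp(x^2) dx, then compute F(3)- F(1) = -exp(-2) + exp(2)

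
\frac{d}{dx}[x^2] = 2*x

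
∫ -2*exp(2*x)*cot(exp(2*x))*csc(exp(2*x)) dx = csc(exp(2*x)) + C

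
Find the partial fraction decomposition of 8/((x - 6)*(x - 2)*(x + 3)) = 8/(45*(x + 3)) - 2/(5*(x - 2)) + 2/(9*(x - 6))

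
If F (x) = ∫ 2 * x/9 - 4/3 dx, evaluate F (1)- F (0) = -11/9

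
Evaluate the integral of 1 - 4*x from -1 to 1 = 2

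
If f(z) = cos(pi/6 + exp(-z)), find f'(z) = exp(-z)*sin(pi/6 + exp(-z))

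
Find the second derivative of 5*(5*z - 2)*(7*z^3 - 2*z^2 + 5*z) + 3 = 2100*z^2 - 720*z + 290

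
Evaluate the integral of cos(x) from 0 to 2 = sin(2)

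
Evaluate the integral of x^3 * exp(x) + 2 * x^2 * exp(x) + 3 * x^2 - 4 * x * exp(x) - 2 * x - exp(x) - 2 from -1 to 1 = -E - 2 - exp(-1)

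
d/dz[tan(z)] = cos(z)^(-2)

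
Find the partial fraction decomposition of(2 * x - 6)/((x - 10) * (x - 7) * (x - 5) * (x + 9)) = 3/(532*(x + 9)) + 1/(35*(x - 5)) - 1/(12*(x - 7)) + 14/(285*(x - 10))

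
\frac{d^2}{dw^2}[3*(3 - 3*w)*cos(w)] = 9*w*cos(w) + 18*sin(w) - 9*cos(w)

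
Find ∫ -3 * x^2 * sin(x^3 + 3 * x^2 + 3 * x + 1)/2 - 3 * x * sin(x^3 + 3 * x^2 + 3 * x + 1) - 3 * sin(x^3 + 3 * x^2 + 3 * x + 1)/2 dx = cos((x + 1)^3)/2 + C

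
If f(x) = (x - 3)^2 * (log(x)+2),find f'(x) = (2*x^2*log(x) + 5*x^2 - 6*x*log(x) - 18*x + 9)/x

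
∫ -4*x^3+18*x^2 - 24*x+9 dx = -x^4 + 6*x^3 - 12*x^2 + 9*x + C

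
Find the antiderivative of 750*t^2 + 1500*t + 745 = 250*t^3 + 750*t^2 + 745*t + C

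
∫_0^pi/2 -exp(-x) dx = -1 + exp(-pi/2)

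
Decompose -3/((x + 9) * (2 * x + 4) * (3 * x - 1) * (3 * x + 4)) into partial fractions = 27/(460*(3*x + 4)) - 27/(1960*(3*x - 1)) + 3/(9016*(x + 9)) - 3/(196*(x + 2))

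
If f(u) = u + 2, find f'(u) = 1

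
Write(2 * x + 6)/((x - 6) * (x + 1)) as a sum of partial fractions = -4/(7*(x + 1)) + 18/(7*(x - 6))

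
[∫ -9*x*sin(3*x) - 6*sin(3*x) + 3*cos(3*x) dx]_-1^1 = 6*cos(3)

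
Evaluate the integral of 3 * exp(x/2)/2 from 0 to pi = -3 + 3*exp(pi/2)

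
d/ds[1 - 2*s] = -2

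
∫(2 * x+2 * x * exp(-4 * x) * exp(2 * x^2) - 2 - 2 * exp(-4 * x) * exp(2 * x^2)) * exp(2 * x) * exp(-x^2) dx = 2*sinh(x*(x - 2)) + C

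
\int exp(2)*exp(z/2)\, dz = 2*exp(z/2 + 2) + C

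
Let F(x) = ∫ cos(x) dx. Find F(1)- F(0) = sin(1)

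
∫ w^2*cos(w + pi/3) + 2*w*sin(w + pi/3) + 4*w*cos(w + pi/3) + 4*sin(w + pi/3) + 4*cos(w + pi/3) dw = (w + 2)^2*sin(w + pi/3) + C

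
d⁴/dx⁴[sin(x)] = sin(x)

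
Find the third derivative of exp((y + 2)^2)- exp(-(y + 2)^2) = (8*y^3*exp(2*y^2 + 8*y + 8) + 8*y^3 + 48*y^2*exp(2*y^2 + 8*y + 8) + 48*y^2 + 108*y*exp(2*y^2 + 8*y + 8) + 84*y + 88*exp(2*y^2 + 8*y + 8) + 40)*exp(-y^2 - 4*y - 4)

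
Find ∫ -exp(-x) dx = exp(-x) + C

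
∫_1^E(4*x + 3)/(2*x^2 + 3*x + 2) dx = -log(7) + log(2 + 3*E + 2*exp(2))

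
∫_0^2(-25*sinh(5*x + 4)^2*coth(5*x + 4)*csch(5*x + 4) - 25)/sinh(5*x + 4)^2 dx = -5*coth(4) - 5*csch(4) + 5*csch(14) + 5*coth(14)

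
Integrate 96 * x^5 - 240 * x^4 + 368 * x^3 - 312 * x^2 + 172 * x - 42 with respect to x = 16*x^6 - 48*x^5 + 92*x^4 - 104*x^3 + 86*x^2 - 42*x + C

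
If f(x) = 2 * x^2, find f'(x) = 4*x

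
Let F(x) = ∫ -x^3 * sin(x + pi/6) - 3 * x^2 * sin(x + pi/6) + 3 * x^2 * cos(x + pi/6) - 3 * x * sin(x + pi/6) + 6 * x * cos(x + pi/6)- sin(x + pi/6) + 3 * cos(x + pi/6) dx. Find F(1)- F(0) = -sqrt(3)/2 + 8*cos(pi/6 + 1)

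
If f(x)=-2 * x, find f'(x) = -2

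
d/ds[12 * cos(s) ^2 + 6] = -12*sin(2*s)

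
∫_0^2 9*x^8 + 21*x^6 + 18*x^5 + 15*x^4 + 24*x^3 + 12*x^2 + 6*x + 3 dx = 1330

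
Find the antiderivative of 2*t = t^2 + C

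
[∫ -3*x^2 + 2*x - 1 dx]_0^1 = -1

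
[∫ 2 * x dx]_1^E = -1 + exp(2)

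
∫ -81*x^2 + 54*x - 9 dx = -27*x^3 + 27*x^2 - 9*x + C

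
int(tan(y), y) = log(sec(y)) + C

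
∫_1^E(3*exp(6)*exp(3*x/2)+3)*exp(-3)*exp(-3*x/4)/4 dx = -exp(15/4) - exp(-3 - 3*E/4) + exp(-15/4) + exp(3*E/4 + 3)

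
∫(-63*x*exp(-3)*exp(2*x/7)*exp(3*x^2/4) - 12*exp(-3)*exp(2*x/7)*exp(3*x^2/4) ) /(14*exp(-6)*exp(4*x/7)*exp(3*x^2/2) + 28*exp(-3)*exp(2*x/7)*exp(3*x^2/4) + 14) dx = (exp(3*x^2/4 + 2*x/7 - 3) + 4)/(exp(3*x^2/4 + 2*x/7 - 3) + 1) + C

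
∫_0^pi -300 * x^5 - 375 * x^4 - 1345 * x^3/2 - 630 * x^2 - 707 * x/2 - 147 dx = -2*(-5*pi^3 - 15*pi^2/4 - 7*pi - 6)^2 + 21*pi + 72 + 45*pi^2/4 + 15*pi^3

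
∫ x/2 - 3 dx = x^2/4 - 3*x + C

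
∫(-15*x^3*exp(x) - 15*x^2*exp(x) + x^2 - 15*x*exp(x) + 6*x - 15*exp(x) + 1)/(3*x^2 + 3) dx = -5*x*exp(x) + x/3 + log(x^2 + 1) + C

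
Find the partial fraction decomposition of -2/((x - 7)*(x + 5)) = 1/(6*(x + 5)) - 1/(6*(x - 7))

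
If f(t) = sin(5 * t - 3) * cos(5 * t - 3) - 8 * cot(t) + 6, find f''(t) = -50*sin(10*t - 6) - 16*cos(t)/sin(t)^3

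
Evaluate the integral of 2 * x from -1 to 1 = 0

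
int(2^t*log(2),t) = 2^t + C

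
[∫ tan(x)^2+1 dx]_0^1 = tan(1)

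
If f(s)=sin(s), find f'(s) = cos(s)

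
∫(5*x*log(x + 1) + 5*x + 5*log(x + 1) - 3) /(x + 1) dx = (5*x - 3)*log(x + 1) + C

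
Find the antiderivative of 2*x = x^2 + C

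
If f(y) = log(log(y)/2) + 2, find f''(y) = (-log(y) - 1)/(y^2*log(y)^2)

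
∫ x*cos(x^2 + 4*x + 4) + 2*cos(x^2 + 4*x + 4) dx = sin((x + 2)^2)/2 + C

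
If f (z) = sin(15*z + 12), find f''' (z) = -3375*cos(15*z + 12)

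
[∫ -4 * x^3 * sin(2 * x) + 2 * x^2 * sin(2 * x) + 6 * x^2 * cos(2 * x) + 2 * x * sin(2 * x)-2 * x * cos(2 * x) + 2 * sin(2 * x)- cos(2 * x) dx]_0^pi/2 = -pi^3/4 + pi/2 + 2 + pi^2/4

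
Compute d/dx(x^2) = 2*x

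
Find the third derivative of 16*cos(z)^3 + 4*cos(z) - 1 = -432*sin(z)^3 + 340*sin(z)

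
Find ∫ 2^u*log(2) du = 2^u + C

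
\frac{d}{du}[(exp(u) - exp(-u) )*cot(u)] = (exp(2*u)/tan(u) - exp(2*u)/sin(u)^2 + 1/tan(u) + sin(u)^(-2))*exp(-u)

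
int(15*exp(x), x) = 15*exp(x) + C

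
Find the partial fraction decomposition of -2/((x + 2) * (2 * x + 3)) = -4/(2*x + 3) + 2/(x + 2)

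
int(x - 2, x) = x^2/2 - 2*x + C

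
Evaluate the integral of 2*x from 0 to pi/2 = pi^2/4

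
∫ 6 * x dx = 3*x^2 + C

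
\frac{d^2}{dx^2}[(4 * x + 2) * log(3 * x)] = (4*x - 2)/x^2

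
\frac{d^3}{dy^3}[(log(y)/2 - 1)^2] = (2*log(y) - 7)/(2*y^3)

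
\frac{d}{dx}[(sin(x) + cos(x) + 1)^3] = 3*sqrt(2)*(sqrt(2)*sin(x + pi/4) + 1)^2*cos(x + pi/4)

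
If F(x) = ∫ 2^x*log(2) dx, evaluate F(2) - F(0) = 3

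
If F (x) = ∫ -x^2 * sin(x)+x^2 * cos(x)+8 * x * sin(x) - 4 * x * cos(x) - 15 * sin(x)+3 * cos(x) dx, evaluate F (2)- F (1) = -4*sin(1) - 4*cos(1) + cos(2) + sin(2)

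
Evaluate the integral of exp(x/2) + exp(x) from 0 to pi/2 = -4 + (1 + exp(pi/4))^2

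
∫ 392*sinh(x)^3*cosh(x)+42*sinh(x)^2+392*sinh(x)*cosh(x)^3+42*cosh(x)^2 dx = 21*sinh(2*x) + 49*cosh(4*x)/2 + C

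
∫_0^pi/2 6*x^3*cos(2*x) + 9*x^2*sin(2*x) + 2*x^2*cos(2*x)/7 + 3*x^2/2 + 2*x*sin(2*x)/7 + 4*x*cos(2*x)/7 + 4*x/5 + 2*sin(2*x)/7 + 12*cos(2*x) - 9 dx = -9*pi/2 + pi^2/10 + pi^3/16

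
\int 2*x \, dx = x^2 + C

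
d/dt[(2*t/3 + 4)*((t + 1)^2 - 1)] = 2*t^2 + 32*t/3 + 8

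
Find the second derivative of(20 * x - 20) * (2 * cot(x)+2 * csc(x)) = 40*(-x + 2*x*cos(x)/sin(x)^2 + 2*x/sin(x)^2 + 1 - 2*cos(x)/sin(x) - 2*sqrt(2)*sin(x + pi/4)/sin(x)^2 - 2/sin(x)^2)/sin(x)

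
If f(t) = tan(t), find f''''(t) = 24*tan(t)^5 + 40*tan(t)^3 + 16*tan(t)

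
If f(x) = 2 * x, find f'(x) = 2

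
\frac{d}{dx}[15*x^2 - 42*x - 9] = 30*x - 42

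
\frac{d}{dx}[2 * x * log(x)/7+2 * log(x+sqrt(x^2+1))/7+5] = (2*x^2*log(x) + 2*x^2 + 2*x*sqrt(x^2 + 1)*log(x) + 2*x*sqrt(x^2 + 1) + 2*x + 2*sqrt(x^2 + 1) + 2*log(x) + 2)/(7*x^2 + 7*x*sqrt(x^2 + 1) + 7)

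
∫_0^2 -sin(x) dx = -1 + cos(2)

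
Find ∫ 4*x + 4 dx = 2*x^2 + 4*x + C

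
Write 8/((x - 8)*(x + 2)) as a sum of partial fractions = -4/(5*(x + 2)) + 4/(5*(x - 8))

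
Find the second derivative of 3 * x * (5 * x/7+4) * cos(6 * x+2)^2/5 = 216*x^2*sin(6*x + 2)^2/7 - 216*x^2*cos(6*x + 2)^2/7 + 864*x*sin(6*x + 2)^2/5 - 72*x*sin(12*x + 4)/7 - 864*x*cos(6*x + 2)^2/5 - 144*sin(12*x + 4)/5 + 6*cos(6*x + 2)^2/7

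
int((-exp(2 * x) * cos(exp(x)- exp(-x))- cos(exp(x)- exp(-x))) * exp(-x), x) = -sin(2*sinh(x)) + C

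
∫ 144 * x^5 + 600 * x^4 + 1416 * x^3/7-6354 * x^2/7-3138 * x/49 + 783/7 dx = 24*x^6 + 120*x^5 + 354*x^4/7 - 2118*x^3/7 - 1569*x^2/49 + 783*x/7 + C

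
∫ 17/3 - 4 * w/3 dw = -2*w^2/3 + 17*w/3 + C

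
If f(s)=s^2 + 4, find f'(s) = 2*s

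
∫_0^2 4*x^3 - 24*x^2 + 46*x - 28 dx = -12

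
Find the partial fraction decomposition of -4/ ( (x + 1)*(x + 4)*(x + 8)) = -1/(7*(x + 8)) + 1/(3*(x + 4)) - 4/(21*(x + 1))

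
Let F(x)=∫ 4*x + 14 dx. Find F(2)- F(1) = 20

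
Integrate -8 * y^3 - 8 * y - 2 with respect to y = -2*y^4 - 4*y^2 - 2*y + C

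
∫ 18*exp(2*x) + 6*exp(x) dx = (3*exp(x) + 1)^2 + C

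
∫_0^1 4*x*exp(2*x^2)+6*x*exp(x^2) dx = -4 + exp(2) + 3*E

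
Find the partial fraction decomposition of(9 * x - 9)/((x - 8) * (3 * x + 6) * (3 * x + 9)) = -4/(11*(x + 3)) + 3/(10*(x + 2)) + 7/(110*(x - 8))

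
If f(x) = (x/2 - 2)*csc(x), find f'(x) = -x*cot(x)*csc(x)/2 + 2*cot(x)*csc(x) + csc(x)/2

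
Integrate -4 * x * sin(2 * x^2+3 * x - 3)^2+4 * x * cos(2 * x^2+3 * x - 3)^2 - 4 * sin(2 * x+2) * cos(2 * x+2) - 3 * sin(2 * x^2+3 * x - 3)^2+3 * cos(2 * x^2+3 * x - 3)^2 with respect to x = sin(4*x^2 + 6*x - 6)/2 + cos(2*x + 2)^2 + C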